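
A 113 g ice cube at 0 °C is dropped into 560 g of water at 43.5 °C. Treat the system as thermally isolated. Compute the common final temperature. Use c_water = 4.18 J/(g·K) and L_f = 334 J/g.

Sum of m c ΔT and latent-heat terms is zero:
melt ice: 113·334 = 37742
  meltwater 0→T: 113·4.18·T = 472.34 T
  water cools: 560·4.18·(T − 43.5) = 2340.8(T − 43.5)
2813.1 T = 101825 − 37742 = 64083
T ≈ 22.78 °C (positive, so assuming full melt was valid).

T_f ≈ 22.8 °C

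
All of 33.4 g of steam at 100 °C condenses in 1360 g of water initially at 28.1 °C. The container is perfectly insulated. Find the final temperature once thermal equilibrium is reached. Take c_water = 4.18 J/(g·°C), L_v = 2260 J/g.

T_f ≈ 42.8 °C

Setting the total heat transfer to zero:
condense steam: −33.4·2260 = −75484; condensed water 100 °C→T: 139.61(T − 100); water warms: 1360·4.18·(T − 28.1) = 5684.8(T − 28.1)
5824.4 T = 75484 + 13961 + 159743 = 249188
T ≈ 42.78 °C — below 100 °C, confirming all the steam condensed.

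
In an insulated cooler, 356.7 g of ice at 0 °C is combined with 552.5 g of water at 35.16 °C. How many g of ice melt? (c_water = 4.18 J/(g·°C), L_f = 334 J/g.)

m_melted ≈ 243 g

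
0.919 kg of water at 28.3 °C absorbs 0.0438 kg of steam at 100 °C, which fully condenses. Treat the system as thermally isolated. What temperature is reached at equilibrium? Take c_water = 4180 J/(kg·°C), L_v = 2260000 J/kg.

T_f ≈ 56.2 °C

Setting the total heat transfer to zero:
condense steam: −0.0438×2260000 = −98988
  condensed water 100 °C→T: 183.08(T − 100)
  original water: 3841.4(T − 28.3)
4024.5 T = 98988 + 18308 + 108712 = 226009
T ≈ 56.16 °C, under the boiling point, so the assumption holds.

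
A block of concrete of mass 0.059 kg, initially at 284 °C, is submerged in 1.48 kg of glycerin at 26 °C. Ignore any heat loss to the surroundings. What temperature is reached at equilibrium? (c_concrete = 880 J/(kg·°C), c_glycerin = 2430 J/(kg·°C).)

T_f = Σ m_i c_i T_i / Σ m_i c_i:
T_f = (51.92×284 + 3596.4×26) / (51.92 + 3596.4)
    = 108252 / 3648.3 ≈ 29.67 °C

T_f ≈ 29.7 °C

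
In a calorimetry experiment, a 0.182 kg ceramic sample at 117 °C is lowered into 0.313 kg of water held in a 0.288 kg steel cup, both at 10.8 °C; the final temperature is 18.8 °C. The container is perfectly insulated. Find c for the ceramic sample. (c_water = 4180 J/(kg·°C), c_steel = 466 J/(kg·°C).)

Conservation of energy gives ΣQ = 0:
0.182×c×(18.8 − 117) + 0.313×4180×(18.8 − 10.8) + 0.288×466×(18.8 − 10.8) = 0
-17.87 c = -11540
c = -11540/-17.87 ≈ 645.7 J/(kg·°C)

c ≈ 646 J/(kg·°C)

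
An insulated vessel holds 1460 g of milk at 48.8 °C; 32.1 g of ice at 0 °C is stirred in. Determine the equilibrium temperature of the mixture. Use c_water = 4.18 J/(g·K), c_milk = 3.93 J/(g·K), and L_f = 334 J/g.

T_f ≈ 45.9 °C

Sum of m c ΔT and latent-heat terms is zero:
melt ice: 32.1·334 = 10721; meltwater 0→T: 32.1·4.18·T = 134.18 T; milk cools: 1460·3.93·(T − 48.8) = 5737.8(T − 48.8)
5872 T = 280005 − 10721 = 269283
T ≈ 45.86 °C. Since T > 0 °C, the all-ice-melts assumption holds.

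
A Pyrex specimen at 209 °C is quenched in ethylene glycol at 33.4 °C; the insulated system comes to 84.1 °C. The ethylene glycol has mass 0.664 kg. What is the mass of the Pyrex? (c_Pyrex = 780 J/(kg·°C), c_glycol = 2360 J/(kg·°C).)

m ≈ 0.816 kg

|Q_Pyrex| = |Q_glycol|:
m×780×(209 − 84.1) = 0.664×2360×(84.1 − 33.4)
97422 m = 79449  ⇒  m ≈ 0.8155 kg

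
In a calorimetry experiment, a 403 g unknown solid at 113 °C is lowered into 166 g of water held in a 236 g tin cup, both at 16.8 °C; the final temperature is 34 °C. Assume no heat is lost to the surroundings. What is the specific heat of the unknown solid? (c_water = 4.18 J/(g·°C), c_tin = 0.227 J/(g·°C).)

Heat gained plus heat lost sum to zero:
403·c·(34 − 113) + 166·4.18·(34 − 16.8) + 236·0.227·(34 − 16.8) = 0
-31837 c = -12856
c = -12856/-31837 ≈ 0.4038 J/(g·°C)

c ≈ 0.404 J/(g·°C)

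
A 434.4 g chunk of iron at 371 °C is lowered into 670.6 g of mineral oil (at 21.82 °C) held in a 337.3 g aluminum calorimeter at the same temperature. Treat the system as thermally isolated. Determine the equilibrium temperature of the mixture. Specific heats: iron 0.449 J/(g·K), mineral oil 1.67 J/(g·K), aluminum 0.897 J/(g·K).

Setting the total heat transfer to zero:
434.4×0.449×(T − 371) + 670.6×1.67×(T − 21.82) + 337.3×0.897×(T − 21.82) = 0
1617.5 T = 103400
T ≈ 63.93 °C

T_f ≈ 63.9 °C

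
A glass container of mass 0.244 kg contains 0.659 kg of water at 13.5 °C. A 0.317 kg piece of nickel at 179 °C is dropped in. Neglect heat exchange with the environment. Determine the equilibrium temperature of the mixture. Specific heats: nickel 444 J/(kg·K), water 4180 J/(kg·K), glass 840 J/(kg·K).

T_f ≈ 21.0 °C

Let T be the final temperature. ΣQ_i = 0:
0.317×444×(T − 179) + 0.659×4180×(T − 13.5) + 0.244×840×(T − 13.5) = 0
(140.75 + 2754.6 + 204.96) T = 140.75×179 + 2754.6×13.5 + 204.96×13.5
T = 65148 / 3100.3 = 21 °C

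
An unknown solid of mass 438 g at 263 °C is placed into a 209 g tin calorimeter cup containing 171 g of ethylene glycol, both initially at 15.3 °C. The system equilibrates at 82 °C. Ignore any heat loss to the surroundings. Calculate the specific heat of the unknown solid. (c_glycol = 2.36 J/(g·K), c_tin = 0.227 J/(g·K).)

c ≈ 0.379 J/(g·K)

Energy conservation, ΣQ = 0:
438·c·(82 − 263) + 171·2.36·(82 − 15.3) + 209·0.227·(82 − 15.3) = 0
-79278 c = -30082
c = -30082/-79278 ≈ 0.3794 J/(g·K)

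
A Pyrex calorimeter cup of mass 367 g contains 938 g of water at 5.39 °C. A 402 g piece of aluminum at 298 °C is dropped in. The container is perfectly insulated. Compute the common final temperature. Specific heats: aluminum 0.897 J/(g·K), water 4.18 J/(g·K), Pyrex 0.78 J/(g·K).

With ΣQ=0 the equilibrium temperature is the m·c-weighted mean:
T_f = (360.59*298 + 3920.8*5.39 + 286.26*5.39) / (360.59 + 3920.8 + 286.26)
    = 130133 / 4567.7 ≈ 28.49 °C

T_f ≈ 28.5 °C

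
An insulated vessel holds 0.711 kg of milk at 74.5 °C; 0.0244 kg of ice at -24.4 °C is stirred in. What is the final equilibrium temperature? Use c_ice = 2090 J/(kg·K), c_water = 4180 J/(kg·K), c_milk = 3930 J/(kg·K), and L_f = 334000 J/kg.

Sum of m c ΔT and latent-heat terms is zero:
warm ice to 0 °C: 0.0244·2090·(0 − (-24.4)) = 1244.3; latent heat to melt: 0.0244·334000 = 8149.6; meltwater 0→T: 0.0244·4180·T = 101.99 T; milk: 2794.2(T − 74.5)
2896.2 T = 208170 − 9393.9 = 198776
T ≈ 68.63 °C — above 0 °C, consistent with complete melting.

T_f ≈ 68.6 °C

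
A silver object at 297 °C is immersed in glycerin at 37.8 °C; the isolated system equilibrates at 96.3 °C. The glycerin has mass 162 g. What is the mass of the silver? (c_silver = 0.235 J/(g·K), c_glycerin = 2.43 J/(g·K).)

Energy conservation, ΣQ = 0:
m×0.235×(96.3 − 297) + 162×2.43×(96.3 − 37.8) = 0
-47.16 m = -23029
m = -23029/-47.16 ≈ 488.3 g

m ≈ 488 g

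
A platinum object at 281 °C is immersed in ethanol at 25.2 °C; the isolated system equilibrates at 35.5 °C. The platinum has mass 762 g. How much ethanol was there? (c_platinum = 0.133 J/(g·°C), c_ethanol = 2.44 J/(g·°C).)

m ≈ 990 g

Heat gained plus heat lost sum to zero:
762×0.133×(35.5 − 281) + m×2.44×(35.5 − 25.2) = 0
25.13 m = 24880
m = 24880/25.13 ≈ 990 g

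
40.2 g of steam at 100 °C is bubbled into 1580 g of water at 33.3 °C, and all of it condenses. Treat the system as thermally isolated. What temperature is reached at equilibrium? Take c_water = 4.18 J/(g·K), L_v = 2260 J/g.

T_f ≈ 48.4 °C

Let T be the final temperature. ΣQ_i = 0:
latent heat released on condensation: 40.2·2260 = 90852; condensed water 100 °C→T: 168.04(T − 100); water warms: 1580·4.18·(T − 33.3) = 6604.4(T − 33.3)
6772.4 T = 90852 + 16804 + 219927 = 327582
T ≈ 48.37 °C, under the boiling point, so the assumption holds.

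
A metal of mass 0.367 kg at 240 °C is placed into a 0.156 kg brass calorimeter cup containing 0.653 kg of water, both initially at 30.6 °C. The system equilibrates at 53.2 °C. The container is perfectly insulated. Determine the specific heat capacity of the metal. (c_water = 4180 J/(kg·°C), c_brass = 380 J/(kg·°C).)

c ≈ 919 J/(kg·°C)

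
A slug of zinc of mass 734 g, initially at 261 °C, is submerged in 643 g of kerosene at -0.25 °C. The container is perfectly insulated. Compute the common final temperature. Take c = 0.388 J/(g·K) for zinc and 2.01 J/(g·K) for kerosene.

T_f ≈ 46.9 °C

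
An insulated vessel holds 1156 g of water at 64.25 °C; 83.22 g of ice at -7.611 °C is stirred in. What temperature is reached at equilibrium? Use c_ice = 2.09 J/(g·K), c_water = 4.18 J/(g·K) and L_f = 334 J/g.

T_f ≈ 54.3 °C

Conservation of energy gives ΣQ = 0:
warm ice to 0 °C: 83.22·2.09·(0 − (-7.611)) = 1323.8
  melt ice: 83.22·334 = 27795
  warm the meltwater: 347.86 T
  water cools: 1156·4.18·(T − 64.25) = 4832.1(T − 64.25)
5179.9 T = 310461 − 29119 = 281342
T ≈ 54.31 °C — above 0 °C, consistent with complete melting.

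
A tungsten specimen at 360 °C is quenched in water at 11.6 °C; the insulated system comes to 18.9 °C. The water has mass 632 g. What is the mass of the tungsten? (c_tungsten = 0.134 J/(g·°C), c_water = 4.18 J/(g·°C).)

Heat lost by the tungsten = heat gained by the water:
m×0.134×(360 − 18.9) = 632×4.18×(18.9 − 11.6)
45.71 m = 19285  ⇒  m ≈ 421.9 g

m ≈ 422 g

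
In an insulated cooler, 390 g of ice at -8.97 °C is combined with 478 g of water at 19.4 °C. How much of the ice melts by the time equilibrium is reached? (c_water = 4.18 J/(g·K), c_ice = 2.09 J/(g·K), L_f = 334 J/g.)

Water can give up m c ΔT = 478·4.18·19.4 = 38762 J before reaching 0 °C.
Of that, 390·2.09·8.97 = 7311.4 J goes to bring the ice to 0 °C, leaving 31451 J.
Fully melting the ice requires m_ice L_f = 390·334 = 130260 J.
Since 31451 < 130260 J, not all the ice melts; equilibrium is at 0 °C.
m_melted·334 = 31451  ⇒  m_melted ≈ 94.16 g.

m_melted ≈ 94.2 g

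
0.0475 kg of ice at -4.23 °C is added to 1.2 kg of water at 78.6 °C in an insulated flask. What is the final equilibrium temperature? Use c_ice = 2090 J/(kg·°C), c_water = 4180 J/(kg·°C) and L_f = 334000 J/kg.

Net heat exchanged in the isolated system is zero:
warm ice to 0 °C: 0.0475·2090·(0 − (-4.23)) = 419.93
  fusion: m_ice L_f = 0.0475·334000 = 15865
  meltwater 0→T: 0.0475·4180·T = 198.55 T
  water: 5016(T − 78.6)
5214.6 T = 394258 − 16285 = 377973
T ≈ 72.48 °C — above 0 °C, consistent with complete melting.

T_f ≈ 72.5 °C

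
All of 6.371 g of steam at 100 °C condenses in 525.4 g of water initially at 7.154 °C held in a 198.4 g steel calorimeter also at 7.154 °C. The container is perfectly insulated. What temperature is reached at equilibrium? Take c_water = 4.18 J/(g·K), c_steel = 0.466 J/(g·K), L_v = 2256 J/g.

Energy conservation, ΣQ = 0:
condense steam: −6.371·2256 = −14373; condensate cools 100→T: 6.371·4.18·(T − 100) = 26.63(T − 100); water warms: 525.4·4.18·(T − 7.154) = 2196.2(T − 7.154); steel cup: 198.4·0.466·(T − 7.154) = 92.45(T − 7.154)
2315.3 T = 14373 + 2663.1 + 16373 = 33409
T ≈ 14.43 °C — below 100 °C, confirming all the steam condensed.

T_f ≈ 14.4 °C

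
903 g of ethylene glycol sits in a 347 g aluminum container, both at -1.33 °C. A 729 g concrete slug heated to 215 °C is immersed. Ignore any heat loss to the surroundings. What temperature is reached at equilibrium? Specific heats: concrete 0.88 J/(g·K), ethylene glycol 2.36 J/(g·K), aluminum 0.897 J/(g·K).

T_f ≈ 43.7 °C

T_f is the heat-capacity-weighted average of the initial temperatures:
T_f = (641.52·215 + 2131.1·(-1.33) + 311.26·(-1.33)) / (641.52 + 2131.1 + 311.26)
    = 134678 / 3083.9 ≈ 43.67 °C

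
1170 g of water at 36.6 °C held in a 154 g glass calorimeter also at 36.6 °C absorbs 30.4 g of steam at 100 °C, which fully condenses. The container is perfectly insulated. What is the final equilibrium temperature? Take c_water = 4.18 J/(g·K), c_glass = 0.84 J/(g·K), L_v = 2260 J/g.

T_f ≈ 51.5 °C

Taking heat into each body as positive, Σ m c ΔT = 0:
latent heat released on condensation: 30.4×2260 = 68704
  condensed water 100 °C→T: 127.07(T − 100)
  water warms: 1170×4.18×(T − 36.6) = 4890.6(T − 36.6)
  cup: 129.36(T − 36.6)
5147 T = 68704 + 12707 + 183731 = 265142
T ≈ 51.51 °C, under the boiling point, so the assumption holds.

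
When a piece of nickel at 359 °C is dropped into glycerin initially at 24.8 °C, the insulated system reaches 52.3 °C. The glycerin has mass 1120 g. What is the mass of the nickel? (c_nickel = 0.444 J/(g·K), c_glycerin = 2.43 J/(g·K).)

m ≈ 550 g

Heat lost by the nickel = heat gained by the glycerin:
m·0.444·(359 − 52.3) = 1120·2.43·(52.3 − 24.8)
136.17 m = 74844  ⇒  m ≈ 549.6 g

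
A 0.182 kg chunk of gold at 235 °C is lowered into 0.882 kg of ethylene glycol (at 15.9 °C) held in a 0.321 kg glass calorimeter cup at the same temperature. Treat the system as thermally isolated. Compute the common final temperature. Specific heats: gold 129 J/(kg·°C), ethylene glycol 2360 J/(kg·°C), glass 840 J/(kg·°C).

T_f ≈ 18.1 °C

Let T be the final temperature. ΣQ_i = 0:
0.182×129×(T − 235) + 0.882×2360×(T − 15.9) + 0.321×840×(T − 15.9) = 0
23.48(T − 235) + 2081.5(T − 15.9) + 269.64(T − 15.9) = 0
(23.48 + 2081.5 + 269.64) T = 23.48×235 + 2081.5×15.9 + 269.64×15.9
T = 42901 / 2374.6 = 18.1 °C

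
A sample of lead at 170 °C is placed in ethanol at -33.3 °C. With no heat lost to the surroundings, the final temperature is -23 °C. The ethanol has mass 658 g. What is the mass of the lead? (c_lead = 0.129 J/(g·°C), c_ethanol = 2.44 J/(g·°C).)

m ≈ 664 g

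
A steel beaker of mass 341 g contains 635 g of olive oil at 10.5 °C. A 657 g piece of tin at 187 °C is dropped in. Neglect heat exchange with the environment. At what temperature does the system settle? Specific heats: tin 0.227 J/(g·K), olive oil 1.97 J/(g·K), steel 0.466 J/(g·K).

Heat gained plus heat lost sum to zero:
657×0.227×(T − 187) + 635×1.97×(T − 10.5) + 341×0.466×(T − 10.5) = 0
149.14(T − 187) + 1251(T − 10.5) + 158.91(T − 10.5) = 0
(149.14 + 1251 + 158.91) T = 149.14×187 + 1251×10.5 + 158.91×10.5
T ≈ 27.38 °C

T_f ≈ 27.4 °C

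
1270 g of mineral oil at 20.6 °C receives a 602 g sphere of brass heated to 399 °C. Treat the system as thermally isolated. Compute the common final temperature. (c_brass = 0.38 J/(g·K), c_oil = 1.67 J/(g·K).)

T_f ≈ 57.4 °C

T_f is the heat-capacity-weighted average of the initial temperatures:
T_f = (228.76*399 + 2120.9*20.6) / (228.76 + 2120.9)
    = 134966 / 2349.7 ≈ 57.44 °C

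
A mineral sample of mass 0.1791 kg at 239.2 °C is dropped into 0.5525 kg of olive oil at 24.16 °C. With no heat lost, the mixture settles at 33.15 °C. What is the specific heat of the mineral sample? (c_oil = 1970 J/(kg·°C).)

m_s c (T_s − T_f) = m_oil c_oil (T_f − T_0):
0.1791·c·(239.2 − 33.15) = 0.5525·1970·(33.15 − 24.16)
36.9 c = 9784.9  ⇒  c ≈ 265.1 J/(kg·°C)

c ≈ 265 J/(kg·°C)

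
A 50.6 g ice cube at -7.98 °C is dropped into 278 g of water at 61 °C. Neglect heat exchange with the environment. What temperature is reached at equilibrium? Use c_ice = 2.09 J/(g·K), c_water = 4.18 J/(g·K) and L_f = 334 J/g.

T_f ≈ 38.7 °C

Sum of m c ΔT and latent-heat terms is zero:
warm ice to 0 °C: 50.6×2.09×(0 − (-7.98)) = 843.92
  fusion: m_ice L_f = 50.6×334 = 16900
  warm the meltwater: 211.51 T
  water cools: 278×4.18×(T − 61) = 1162(T − 61)
1373.5 T = 70884 − 17744 = 53140
T ≈ 38.69 °C (positive, so assuming full melt was valid).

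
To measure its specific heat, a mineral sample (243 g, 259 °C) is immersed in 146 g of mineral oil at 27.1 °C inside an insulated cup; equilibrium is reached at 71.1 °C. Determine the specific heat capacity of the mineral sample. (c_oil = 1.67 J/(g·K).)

c ≈ 0.235 J/(g·K)

Net heat exchanged in the isolated system is zero:
243×c×(71.1 − 259) + 146×1.67×(71.1 − 27.1) = 0
-45660 c = -10728
c = -10728/-45660 ≈ 0.235 J/(g·K)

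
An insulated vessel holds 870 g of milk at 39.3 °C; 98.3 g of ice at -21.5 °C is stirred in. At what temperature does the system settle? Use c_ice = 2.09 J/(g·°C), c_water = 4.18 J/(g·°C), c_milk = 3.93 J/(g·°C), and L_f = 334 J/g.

Energy conservation, ΣQ = 0:
ice -21.5→0 °C: 98.3×2.09×21.5 = 4417.1; fusion: m_ice L_f = 98.3×334 = 32832; meltwater 0→T: 98.3×4.18×T = 410.89 T; milk cools: 870×3.93×(T − 39.3) = 3419.1(T − 39.3)
3830 T = 134371 − 37249 = 97121
T ≈ 25.36 °C. Since T > 0 °C, the all-ice-melts assumption holds.

T_f ≈ 25.4 °C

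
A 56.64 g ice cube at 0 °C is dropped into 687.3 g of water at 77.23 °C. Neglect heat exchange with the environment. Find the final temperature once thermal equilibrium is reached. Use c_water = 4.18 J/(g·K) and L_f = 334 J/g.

Energy conservation, ΣQ = 0:
latent heat to melt: 56.64·334 = 18918; warm the meltwater: 236.76 T; water cools: 687.3·4.18·(T − 77.23) = 2872.9(T − 77.23)
3109.7 T = 221875 − 18918 = 202957
T ≈ 65.27 °C. Since T > 0 °C, the all-ice-melts assumption holds.

T_f ≈ 65.3 °C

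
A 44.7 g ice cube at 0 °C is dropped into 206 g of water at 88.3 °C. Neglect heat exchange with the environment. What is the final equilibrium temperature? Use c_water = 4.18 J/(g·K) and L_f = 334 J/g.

T_f ≈ 58.3 °C

Taking heat into each body as positive, Σ m c ΔT = 0:
fusion: m_ice L_f = 44.7·334 = 14930; warm the meltwater: 186.85 T; water cools: 206·4.18·(T − 88.3) = 861.08(T − 88.3)
1047.9 T = 76033 − 14930 = 61104
T ≈ 58.31 °C (positive, so assuming full melt was valid).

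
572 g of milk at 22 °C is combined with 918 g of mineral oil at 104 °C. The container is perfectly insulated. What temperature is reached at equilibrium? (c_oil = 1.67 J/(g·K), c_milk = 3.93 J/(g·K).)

T_f ≈ 55.2 °C

Let T be the final temperature. ΣQ_i = 0:
918·1.67·(T − 104) + 572·3.93·(T − 22) = 0
(1533.1 + 2248) T = 1533.1·104 + 2248·22
T ≈ 55.25 °C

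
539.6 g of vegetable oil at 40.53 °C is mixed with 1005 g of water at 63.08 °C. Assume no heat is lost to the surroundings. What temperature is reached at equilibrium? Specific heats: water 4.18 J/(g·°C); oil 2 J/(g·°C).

Heat lost by the water equals heat gained by the oil:
1005·4.18·(63.08 − T) = 539.6·2·(T − 40.53)
4200.9(63.08 − T) = 1079.2(T − 40.53)
5280.1 T = 308733  ⇒  T ≈ 58.47 °C

T_f ≈ 58.5 °C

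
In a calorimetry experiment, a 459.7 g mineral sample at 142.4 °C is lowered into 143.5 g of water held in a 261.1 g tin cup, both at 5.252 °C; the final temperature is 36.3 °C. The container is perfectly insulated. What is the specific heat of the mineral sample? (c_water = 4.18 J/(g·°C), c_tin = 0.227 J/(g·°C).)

Net heat exchanged in the isolated system is zero:
459.7·c·(36.3 − 142.4) + 143.5·4.18·(36.3 − 5.252) + 261.1·0.227·(36.3 − 5.252) = 0
-48774 c = -20464
c = -20464/-48774 ≈ 0.4196 J/(g·°C)

c ≈ 0.42 J/(g·°C)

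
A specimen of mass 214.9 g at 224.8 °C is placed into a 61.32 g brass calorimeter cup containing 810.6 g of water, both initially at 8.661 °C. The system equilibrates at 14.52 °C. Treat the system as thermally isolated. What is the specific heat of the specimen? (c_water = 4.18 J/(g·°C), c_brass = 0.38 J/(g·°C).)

c ≈ 0.442 J/(g·°C)

Conservation of energy gives ΣQ = 0:
214.9·c·(14.52 − 224.8) + 810.6·4.18·(14.52 − 8.661) + 61.32·0.38·(14.52 − 8.661) = 0
-45189 c = -19989
c = -19989/-45189 ≈ 0.4423 J/(g·°C)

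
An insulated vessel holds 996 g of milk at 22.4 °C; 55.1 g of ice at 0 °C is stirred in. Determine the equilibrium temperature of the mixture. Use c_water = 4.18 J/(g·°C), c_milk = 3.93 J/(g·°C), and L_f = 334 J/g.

T_f ≈ 16.7 °C

Conservation of energy gives ΣQ = 0:
fusion: m_ice L_f = 55.1×334 = 18403; warm the meltwater: 230.32 T; milk cools: 996×3.93×(T − 22.4) = 3914.3(T − 22.4)
4144.6 T = 87680 − 18403 = 69276
T ≈ 16.71 °C. Since T > 0 °C, the all-ice-melts assumption holds.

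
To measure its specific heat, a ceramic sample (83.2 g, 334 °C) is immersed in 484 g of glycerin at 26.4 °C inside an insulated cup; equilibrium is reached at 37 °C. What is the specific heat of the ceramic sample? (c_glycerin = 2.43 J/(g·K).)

c ≈ 0.505 J/(g·K)

Heat lost by the ceramic sample = heat gained by the glycerin:
83.2×c×(334 − 37) = 484×2.43×(37 − 26.4)
24710 c = 12467  ⇒  c ≈ 0.5045 J/(g·K)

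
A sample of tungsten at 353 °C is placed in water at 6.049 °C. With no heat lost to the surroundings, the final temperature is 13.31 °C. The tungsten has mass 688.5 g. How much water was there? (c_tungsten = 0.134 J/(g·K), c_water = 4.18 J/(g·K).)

Energy conservation, ΣQ = 0:
688.5×0.134×(13.31 − 353) + m×4.18×(13.31 − 6.049) = 0
30.35 m = 31339
m = 31339/30.35 ≈ 1033 g

m ≈ 1030 g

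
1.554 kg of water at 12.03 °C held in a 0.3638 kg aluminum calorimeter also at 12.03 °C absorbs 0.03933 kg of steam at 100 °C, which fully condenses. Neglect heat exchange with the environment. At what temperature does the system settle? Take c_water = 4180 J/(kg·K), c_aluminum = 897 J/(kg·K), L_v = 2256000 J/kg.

T_f ≈ 26.8 °C

Net heat exchanged in the isolated system is zero:
latent heat released on condensation: 0.03933×2256000 = 88728
  condensate cools 100→T: 0.03933×4180×(T − 100) = 164.4(T − 100)
  water warms: 1.554×4180×(T − 12.03) = 6495.7(T − 12.03)
  aluminum cup: 0.3638×897×(T − 12.03) = 326.33(T − 12.03)
6986.4 T = 88728 + 16440 + 82069 = 187238
T ≈ 26.80 °C (< 100 °C, so full condensation is consistent).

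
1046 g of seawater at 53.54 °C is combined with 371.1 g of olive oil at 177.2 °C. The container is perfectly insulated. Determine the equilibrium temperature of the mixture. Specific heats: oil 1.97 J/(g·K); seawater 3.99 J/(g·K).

T_f ≈ 72.0 °C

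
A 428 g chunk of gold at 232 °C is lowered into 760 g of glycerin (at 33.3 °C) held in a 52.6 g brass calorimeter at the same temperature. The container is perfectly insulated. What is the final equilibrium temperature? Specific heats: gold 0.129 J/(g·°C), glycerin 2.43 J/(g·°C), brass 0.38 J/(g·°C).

T_f ≈ 39.0 °C

Energy conservation, ΣQ = 0:
428×0.129×(T − 232) + 760×2.43×(T − 33.3) + 52.6×0.38×(T − 33.3) = 0
55.21(T − 232) + 1846.8(T − 33.3) + 19.99(T − 33.3) = 0
1922 T = 74973
T = 74973 / 1922 = 39 °C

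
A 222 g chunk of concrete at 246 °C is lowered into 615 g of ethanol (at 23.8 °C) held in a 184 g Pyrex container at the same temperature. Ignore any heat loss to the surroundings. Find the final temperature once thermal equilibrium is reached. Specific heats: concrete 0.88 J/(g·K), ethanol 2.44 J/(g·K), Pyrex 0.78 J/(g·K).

T_f ≈ 47.4 °C

Setting the total heat transfer to zero:
222·0.88·(T − 246) + 615·2.44·(T − 23.8) + 184·0.78·(T − 23.8) = 0
195.36(T − 246) + 1500.6(T − 23.8) + 143.52(T − 23.8) = 0
1839.5 T = 87189
T = 87189 / 1839.5 = 47.4 °C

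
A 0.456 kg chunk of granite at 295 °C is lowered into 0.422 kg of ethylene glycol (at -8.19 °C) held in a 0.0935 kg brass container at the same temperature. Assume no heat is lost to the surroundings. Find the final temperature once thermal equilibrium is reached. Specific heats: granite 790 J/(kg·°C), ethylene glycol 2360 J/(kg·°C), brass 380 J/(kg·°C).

T_f ≈ 70.3 °C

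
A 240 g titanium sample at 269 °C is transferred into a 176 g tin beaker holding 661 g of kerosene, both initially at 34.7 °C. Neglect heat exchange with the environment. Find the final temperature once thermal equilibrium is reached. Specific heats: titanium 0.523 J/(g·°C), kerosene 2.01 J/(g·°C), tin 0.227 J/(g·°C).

T_f ≈ 54.4 °C

With ΣQ=0 the equilibrium temperature is the m·c-weighted mean:
T_f = (125.52×269 + 1328.6×34.7 + 39.95×34.7) / (125.52 + 1328.6 + 39.95)
    = 81254 / 1494.1 ≈ 54.38 °C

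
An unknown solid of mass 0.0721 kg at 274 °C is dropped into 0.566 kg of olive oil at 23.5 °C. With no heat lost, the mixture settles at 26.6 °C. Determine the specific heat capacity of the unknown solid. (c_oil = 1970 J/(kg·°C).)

c ≈ 194 J/(kg·°C)

Heat lost by the unknown solid = heat gained by the oil:
0.0721·c·(274 − 26.6) = 0.566·1970·(26.6 − 23.5)
17.84 c = 3456.6  ⇒  c ≈ 193.8 J/(kg·°C)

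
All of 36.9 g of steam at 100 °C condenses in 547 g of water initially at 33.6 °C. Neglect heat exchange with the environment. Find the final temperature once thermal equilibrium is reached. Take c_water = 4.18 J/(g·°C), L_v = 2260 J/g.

T_f ≈ 72.0 °C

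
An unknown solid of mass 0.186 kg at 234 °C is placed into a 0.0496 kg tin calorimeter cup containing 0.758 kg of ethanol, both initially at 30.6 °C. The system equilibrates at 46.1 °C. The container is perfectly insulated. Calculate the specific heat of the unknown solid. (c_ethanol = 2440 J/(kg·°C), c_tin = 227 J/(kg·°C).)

c ≈ 825 J/(kg·°C)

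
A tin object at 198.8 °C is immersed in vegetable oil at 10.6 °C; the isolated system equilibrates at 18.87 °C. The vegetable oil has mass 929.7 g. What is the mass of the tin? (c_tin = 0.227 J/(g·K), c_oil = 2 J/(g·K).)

m ≈ 376 g

Heat lost by the tin = heat gained by the oil:
m·0.227·(198.8 − 18.87) = 929.7·2·(18.87 − 10.6)
40.84 m = 15377  ⇒  m ≈ 376.5 g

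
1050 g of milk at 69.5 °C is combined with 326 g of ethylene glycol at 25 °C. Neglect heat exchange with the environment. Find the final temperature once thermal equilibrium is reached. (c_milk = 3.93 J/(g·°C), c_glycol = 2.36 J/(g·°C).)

Heat lost by the milk equals heat gained by the glycol:
1050×3.93×(69.5 − T) = 326×2.36×(T − 25)
4126.5(69.5 − T) = 769.36(T − 25)
4895.9 T = 306026  ⇒  T ≈ 62.51 °C

T_f ≈ 62.5 °C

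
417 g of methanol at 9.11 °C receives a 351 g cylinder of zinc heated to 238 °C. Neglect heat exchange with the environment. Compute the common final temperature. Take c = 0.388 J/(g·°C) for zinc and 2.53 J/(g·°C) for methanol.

T_f is the heat-capacity-weighted average of the initial temperatures:
T_f = (136.19*238 + 1055*9.11) / (136.19 + 1055)
    = 42024 / 1191.2 ≈ 35.28 °C

T_f ≈ 35.3 °C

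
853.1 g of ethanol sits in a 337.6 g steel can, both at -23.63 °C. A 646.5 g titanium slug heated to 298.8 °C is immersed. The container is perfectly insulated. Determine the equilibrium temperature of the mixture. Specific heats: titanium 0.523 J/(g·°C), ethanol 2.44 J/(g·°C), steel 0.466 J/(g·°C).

T_f ≈ 18.7 °C

Net heat exchanged in the isolated system is zero:
646.5·0.523·(T − 298.8) + 853.1·2.44·(T − (-23.63)) + 337.6·0.466·(T − (-23.63)) = 0
(338.12 + 2081.6 + 157.32) T = 338.12·298.8 + 2081.6·(-23.63) + 157.32·(-23.63)
T = 48125 / 2577 = 18.7 °C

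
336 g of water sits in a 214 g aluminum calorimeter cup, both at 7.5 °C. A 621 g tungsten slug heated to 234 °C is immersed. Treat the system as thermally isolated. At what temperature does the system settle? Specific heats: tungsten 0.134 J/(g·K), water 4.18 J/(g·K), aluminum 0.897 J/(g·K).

T_f ≈ 18.7 °C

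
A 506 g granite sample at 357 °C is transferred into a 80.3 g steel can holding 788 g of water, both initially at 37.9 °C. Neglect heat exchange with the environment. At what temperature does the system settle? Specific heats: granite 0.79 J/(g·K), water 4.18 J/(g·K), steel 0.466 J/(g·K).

T_f ≈ 72.1 °C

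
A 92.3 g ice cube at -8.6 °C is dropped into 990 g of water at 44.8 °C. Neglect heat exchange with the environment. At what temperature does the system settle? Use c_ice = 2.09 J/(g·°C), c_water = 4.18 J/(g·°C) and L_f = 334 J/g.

T_f ≈ 33.8 °C

Energy conservation, ΣQ = 0:
ice -8.6→0 °C: 92.3×2.09×8.6 = 1659
  melt ice: 92.3×334 = 30828
  meltwater 0→T: 92.3×4.18×T = 385.81 T
  water cools: 990×4.18×(T − 44.8) = 4138.2(T − 44.8)
4524 T = 185391 − 32487 = 152904
T ≈ 33.80 °C (positive, so assuming full melt was valid).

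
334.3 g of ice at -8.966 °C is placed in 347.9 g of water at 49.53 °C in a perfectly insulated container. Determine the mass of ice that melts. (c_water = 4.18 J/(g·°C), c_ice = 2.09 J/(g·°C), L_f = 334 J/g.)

m_melted ≈ 197 g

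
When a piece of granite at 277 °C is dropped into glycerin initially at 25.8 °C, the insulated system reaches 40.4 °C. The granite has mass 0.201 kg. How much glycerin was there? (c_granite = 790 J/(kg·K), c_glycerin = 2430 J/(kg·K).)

m ≈ 1.06 kg

|Q_granite| = |Q_glycerin|:
0.201×790×(277 − 40.4) = m×2430×(40.4 − 25.8)
35478 m = 37570  ⇒  m ≈ 1.059 kg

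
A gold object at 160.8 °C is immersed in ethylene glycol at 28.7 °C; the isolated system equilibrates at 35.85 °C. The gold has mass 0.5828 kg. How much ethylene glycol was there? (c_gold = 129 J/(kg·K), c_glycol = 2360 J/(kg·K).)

m ≈ 0.557 kg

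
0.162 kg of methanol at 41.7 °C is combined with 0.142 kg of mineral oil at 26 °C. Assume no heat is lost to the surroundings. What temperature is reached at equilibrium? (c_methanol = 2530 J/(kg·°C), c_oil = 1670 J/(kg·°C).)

T_f ≈ 35.9 °C

Heat lost by the methanol equals heat gained by the oil:
0.162*2530*(41.7 − T) = 0.142*1670*(T − 26)
409.86(41.7 − T) = 237.14(T − 26)
647 T = 23257  ⇒  T ≈ 35.95 °C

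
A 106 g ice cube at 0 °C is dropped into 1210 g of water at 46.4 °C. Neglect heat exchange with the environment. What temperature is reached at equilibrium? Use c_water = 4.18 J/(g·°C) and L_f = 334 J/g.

T_f ≈ 36.2 °C

Net heat exchanged in the isolated system is zero:
melt ice: 106×334 = 35404; warm the meltwater: 443.08 T; water: 5057.8(T − 46.4)
5500.9 T = 234682 − 35404 = 199278
T ≈ 36.23 °C (positive, so assuming full melt was valid).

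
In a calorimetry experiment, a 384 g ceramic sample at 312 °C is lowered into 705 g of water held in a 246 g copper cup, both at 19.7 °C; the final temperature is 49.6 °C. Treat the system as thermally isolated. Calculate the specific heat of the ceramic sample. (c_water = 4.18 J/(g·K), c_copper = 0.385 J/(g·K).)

Setting the total heat transfer to zero:
384·c·(49.6 − 312) + 705·4.18·(49.6 − 19.7) + 246·0.385·(49.6 − 19.7) = 0
-100762 c = -90944
c = -90944/-100762 ≈ 0.9026 J/(g·K)

c ≈ 0.903 J/(g·K)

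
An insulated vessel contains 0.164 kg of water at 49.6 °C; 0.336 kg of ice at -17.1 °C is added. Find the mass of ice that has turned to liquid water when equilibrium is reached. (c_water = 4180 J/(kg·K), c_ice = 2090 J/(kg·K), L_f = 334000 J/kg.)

Heat available from the water dropping to 0 °C: 0.164×4180×49.6 = 34002 J.
Of that, 0.336×2090×17.1 = 12008 J goes to bring the ice to 0 °C, leaving 21993 J.
Melting all 0.336 kg of ice would need 0.336×334000 = 112224 J.
21993 J < 112224 J, so only part of the ice melts and the system sits at 0 °C.
Mass melted = 21993/334000 ≈ 0.06585 kg.

m_melted ≈ 0.0658 kg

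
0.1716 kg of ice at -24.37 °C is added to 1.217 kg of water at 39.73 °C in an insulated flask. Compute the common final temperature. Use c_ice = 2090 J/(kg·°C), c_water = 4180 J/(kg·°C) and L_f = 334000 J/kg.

T_f ≈ 23.4 °C

Energy conservation, ΣQ = 0:
ice -24.37→0 °C: 0.1716·2090·24.37 = 8740.2; latent heat to melt: 0.1716·334000 = 57314; warm the meltwater: 717.29 T; water cools: 1.217·4180·(T − 39.73) = 5087.1(T − 39.73)
5804.3 T = 202109 − 66055 = 136054
T ≈ 23.44 °C (positive, so assuming full melt was valid).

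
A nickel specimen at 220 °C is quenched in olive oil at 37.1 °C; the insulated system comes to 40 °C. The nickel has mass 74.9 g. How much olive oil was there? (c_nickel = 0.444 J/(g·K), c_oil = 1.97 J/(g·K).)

m ≈ 1050 g

|Q_nickel| = |Q_oil|:
74.9×0.444×(220 − 40) = m×1.97×(40 − 37.1)
5.713 m = 5986  ⇒  m ≈ 1048 g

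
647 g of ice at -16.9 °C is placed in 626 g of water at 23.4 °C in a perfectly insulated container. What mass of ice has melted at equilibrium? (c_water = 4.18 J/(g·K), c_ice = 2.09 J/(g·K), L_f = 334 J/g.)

Cooling the water to 0 °C releases 626×4.18×23.4 = 61230 J.
Warming the ice to 0 °C takes 647×2.09×16.9 = 22853 J, leaving 38378 J for melting.
Fully melting the ice requires m_ice L_f = 647×334 = 216098 J.
Since 38378 < 216098 J, not all the ice melts; equilibrium is at 0 °C.
Mass melted = 38378/334 ≈ 114.9 g.

m_melted ≈ 115 g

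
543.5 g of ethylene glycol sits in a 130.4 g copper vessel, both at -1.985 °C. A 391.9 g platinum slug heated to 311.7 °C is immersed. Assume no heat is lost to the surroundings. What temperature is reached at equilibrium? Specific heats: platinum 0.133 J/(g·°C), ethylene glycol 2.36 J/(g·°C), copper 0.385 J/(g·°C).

With ΣQ=0 the equilibrium temperature is the m·c-weighted mean:
T_f = (52.12*311.7 + 1282.7*(-1.985) + 50.2*(-1.985)) / (52.12 + 1282.7 + 50.2)
    = 13601 / 1385 ≈ 9.82 °C

T_f ≈ 9.8 °C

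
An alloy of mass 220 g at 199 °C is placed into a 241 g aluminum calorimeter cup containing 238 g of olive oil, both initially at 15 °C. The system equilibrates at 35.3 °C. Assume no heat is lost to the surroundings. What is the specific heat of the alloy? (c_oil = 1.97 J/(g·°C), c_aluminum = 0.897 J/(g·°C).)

Setting the total heat transfer to zero:
220·c·(35.3 − 199) + 238·1.97·(35.3 − 15) + 241·0.897·(35.3 − 15) = 0
-36014 c = -13906
c = -13906/-36014 ≈ 0.3861 J/(g·°C)

c ≈ 0.386 J/(g·°C)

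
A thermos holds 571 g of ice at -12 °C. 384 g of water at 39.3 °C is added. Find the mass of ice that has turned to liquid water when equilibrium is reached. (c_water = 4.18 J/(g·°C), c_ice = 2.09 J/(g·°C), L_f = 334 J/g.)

Water can give up m c ΔT = 384·4.18·39.3 = 63081 J before reaching 0 °C.
Of that, 571·2.09·12 = 14321 J goes to bring the ice to 0 °C, leaving 48761 J.
Melting all 571 g of ice would need 571·334 = 190714 J.
48761 J < 190714 J, so only part of the ice melts and the system sits at 0 °C.
m_melted·334 = 48761  ⇒  m_melted ≈ 146 g.

m_melted ≈ 146 g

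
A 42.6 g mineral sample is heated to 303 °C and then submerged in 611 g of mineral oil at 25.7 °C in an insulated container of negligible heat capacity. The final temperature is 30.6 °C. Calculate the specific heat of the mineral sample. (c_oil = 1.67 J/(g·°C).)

c ≈ 0.431 J/(g·°C)

Taking heat into each body as positive, Σ m c ΔT = 0:
42.6·c·(30.6 − 303) + 611·1.67·(30.6 − 25.7) = 0
-11604 c = -4999.8
c = -4999.8/-11604 ≈ 0.4309 J/(g·°C)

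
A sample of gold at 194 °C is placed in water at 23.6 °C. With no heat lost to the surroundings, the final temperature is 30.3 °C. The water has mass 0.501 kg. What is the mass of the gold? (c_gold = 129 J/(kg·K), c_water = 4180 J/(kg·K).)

m ≈ 0.664 kg

|Q_gold| = |Q_water|:
m·129·(194 − 30.3) = 0.501·4180·(30.3 − 23.6)
21117 m = 14031  ⇒  m ≈ 0.6644 kg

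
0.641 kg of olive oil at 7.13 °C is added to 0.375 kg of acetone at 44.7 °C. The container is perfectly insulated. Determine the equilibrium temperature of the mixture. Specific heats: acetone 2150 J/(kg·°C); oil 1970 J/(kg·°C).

T_f = Σ m_i c_i T_i / Σ m_i c_i:
T_f = (806.25*44.7 + 1262.8*7.13) / (806.25 + 1262.8)
    = 45043 / 2069 ≈ 21.77 °C

T_f ≈ 21.8 °C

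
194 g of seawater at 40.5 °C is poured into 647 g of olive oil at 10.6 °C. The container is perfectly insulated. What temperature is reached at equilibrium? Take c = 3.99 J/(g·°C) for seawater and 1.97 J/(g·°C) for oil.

Heat lost by the seawater equals heat gained by the oil:
194*3.99*(40.5 − T) = 647*1.97*(T − 10.6)
774.06(40.5 − T) = 1274.6(T − 10.6)
2048.7 T = 44860  ⇒  T ≈ 21.90 °C

T_f ≈ 21.9 °C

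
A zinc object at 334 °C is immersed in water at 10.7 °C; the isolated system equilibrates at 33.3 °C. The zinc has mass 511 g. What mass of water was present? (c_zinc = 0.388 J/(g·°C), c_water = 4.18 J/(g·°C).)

m ≈ 631 g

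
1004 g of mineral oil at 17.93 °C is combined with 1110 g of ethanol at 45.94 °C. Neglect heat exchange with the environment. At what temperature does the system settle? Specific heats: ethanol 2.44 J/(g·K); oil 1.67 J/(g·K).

T_f = Σ m_i c_i T_i / Σ m_i c_i:
T_f = (2708.4×45.94 + 1676.7×17.93) / (2708.4 + 1676.7)
    = 154487 / 4385.1 ≈ 35.23 °C

T_f ≈ 35.2 °C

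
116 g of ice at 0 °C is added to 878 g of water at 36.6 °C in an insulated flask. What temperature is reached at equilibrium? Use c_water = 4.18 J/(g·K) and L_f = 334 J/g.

Let T be the final temperature. ΣQ_i = 0:
fusion: m_ice L_f = 116×334 = 38744; meltwater 0→T: 116×4.18×T = 484.88 T; water: 3670(T − 36.6)
4154.9 T = 134323 − 38744 = 95579
T ≈ 23.00 °C — above 0 °C, consistent with complete melting.

T_f ≈ 23.0 °C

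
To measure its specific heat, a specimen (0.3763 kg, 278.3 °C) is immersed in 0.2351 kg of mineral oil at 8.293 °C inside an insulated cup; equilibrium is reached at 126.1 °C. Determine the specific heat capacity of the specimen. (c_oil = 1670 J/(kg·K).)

Heat lost by the specimen = heat gained by the oil:
0.3763·c·(278.3 − 126.1) = 0.2351·1670·(126.1 − 8.293)
57.27 c = 46253  ⇒  c ≈ 807.6 J/(kg·K)

c ≈ 808 J/(kg·K)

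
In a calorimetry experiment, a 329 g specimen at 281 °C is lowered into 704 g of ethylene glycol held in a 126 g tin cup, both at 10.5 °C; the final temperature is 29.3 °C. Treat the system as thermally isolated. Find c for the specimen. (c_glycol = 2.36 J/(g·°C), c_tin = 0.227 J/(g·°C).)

c ≈ 0.384 J/(g·°C)

Energy conservation, ΣQ = 0:
329·c·(29.3 − 281) + 704·2.36·(29.3 − 10.5) + 126·0.227·(29.3 − 10.5) = 0
-82809 c = -31773
c = -31773/-82809 ≈ 0.3837 J/(g·°C)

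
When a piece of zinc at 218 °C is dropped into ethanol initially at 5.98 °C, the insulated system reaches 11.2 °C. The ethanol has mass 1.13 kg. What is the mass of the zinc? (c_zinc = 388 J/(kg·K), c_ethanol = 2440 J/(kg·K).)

m ≈ 0.179 kg

Energy conservation, ΣQ = 0:
m×388×(11.2 − 218) + 1.13×2440×(11.2 − 5.98) = 0
-80238 m = -14393
m = -14393/-80238 ≈ 0.1794 kg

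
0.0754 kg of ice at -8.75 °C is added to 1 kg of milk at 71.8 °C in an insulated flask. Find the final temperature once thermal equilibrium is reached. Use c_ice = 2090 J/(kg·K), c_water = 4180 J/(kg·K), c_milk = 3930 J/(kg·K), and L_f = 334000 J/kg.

T_f ≈ 60.2 °C

Energy conservation, ΣQ = 0:
ice -8.75→0 °C: 0.0754·2090·8.75 = 1378.9
  melt ice: 0.0754·334000 = 25184
  meltwater 0→T: 0.0754·4180·T = 315.17 T
  milk cools: 1·3930·(T − 71.8) = 3930(T − 71.8)
4245.2 T = 282174 − 26562 = 255612
T ≈ 60.21 °C — above 0 °C, consistent with complete melting.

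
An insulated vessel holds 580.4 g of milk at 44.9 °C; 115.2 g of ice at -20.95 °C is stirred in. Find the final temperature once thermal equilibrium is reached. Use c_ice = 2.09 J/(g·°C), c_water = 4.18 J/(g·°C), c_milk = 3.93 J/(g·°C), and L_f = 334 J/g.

T_f ≈ 21.3 °C

Heat gained plus heat lost sum to zero:
ice -20.95→0 °C: 115.2·2.09·20.95 = 5044.1; melt ice: 115.2·334 = 38477; meltwater 0→T: 115.2·4.18·T = 481.54 T; milk: 2281(T − 44.9)
2762.5 T = 102416 − 43521 = 58895
T ≈ 21.32 °C (positive, so assuming full melt was valid).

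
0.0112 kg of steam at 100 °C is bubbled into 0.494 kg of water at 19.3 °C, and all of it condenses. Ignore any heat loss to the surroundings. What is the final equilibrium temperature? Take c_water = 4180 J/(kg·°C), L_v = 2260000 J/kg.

Net heat exchanged in the isolated system is zero:
latent heat released on condensation: 0.0112×2260000 = 25312
  condensed water 100 °C→T: 46.82(T − 100)
  water warms: 0.494×4180×(T − 19.3) = 2064.9(T − 19.3)
2111.7 T = 25312 + 4681.6 + 39853 = 69847
T ≈ 33.08 °C — below 100 °C, confirming all the steam condensed.

T_f ≈ 33.1 °C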